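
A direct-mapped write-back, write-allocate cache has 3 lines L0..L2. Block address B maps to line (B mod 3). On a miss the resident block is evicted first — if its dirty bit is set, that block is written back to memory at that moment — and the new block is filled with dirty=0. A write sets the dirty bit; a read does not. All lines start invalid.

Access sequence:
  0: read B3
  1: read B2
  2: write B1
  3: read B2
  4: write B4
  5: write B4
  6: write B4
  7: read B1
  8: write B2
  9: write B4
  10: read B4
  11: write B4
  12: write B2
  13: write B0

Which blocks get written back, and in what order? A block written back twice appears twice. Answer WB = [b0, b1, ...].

  0 | R B3 → L0 miss [-]
  1 | R B2 → L2 miss [-]
  2 | W B1 → L1 miss [D]
  3 | R B2 → L2 hit [-]
  4 | W B4 → L1 miss wb→B1 [D]
  5 | W B4 → L1 hit [D]
  6 | W B4 → L1 hit [D]
  7 | R B1 → L1 miss wb→B4 [-]
  8 | W B2 → L2 hit [D]
  9 | W B4 → L1 miss [D]
  10 | R B4 → L1 hit [D]
  11 | W B4 → L1 hit [D]
  12 | W B2 → L2 hit [D]
  13 | W B0 → L0 miss [D]

WB = [1, 4]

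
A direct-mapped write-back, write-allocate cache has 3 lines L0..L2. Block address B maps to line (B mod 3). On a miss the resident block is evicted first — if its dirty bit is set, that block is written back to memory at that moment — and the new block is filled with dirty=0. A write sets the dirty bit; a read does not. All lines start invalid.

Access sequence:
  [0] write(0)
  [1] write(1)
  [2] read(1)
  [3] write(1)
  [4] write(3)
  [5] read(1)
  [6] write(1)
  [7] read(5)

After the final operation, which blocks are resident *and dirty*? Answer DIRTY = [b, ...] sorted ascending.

DIRTY = [1, 3]

  0 | W B0 → L0 miss [D]
  1 | W B1 → L1 miss [D]
  2 | R B1 → L1 hit [D]
  3 | W B1 → L1 hit [D]
  4 | W B3 → L0 miss wb→B0 [D]
  5 | R B1 → L1 hit [D]
  6 | W B1 → L1 hit [D]
  7 | R B5 → L2 miss [-]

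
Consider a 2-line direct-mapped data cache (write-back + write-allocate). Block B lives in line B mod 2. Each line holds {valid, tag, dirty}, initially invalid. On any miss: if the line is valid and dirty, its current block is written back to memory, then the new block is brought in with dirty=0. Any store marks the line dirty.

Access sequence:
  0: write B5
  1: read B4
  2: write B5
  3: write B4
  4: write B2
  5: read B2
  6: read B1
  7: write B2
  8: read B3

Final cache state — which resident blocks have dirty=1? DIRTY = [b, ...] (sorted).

0: W B5 → L1 miss [D]
1: R B4 → L0 miss [-]
2: W B5 → L1 hit [D]
3: W B4 → L0 hit [D]
4: W B2 → L0 miss wb→B4 [D]
5: R B2 → L0 hit [D]
6: R B1 → L1 miss wb→B5 [-]
7: W B2 → L0 hit [D]
8: R B3 → L1 miss [-]

DIRTY = [2]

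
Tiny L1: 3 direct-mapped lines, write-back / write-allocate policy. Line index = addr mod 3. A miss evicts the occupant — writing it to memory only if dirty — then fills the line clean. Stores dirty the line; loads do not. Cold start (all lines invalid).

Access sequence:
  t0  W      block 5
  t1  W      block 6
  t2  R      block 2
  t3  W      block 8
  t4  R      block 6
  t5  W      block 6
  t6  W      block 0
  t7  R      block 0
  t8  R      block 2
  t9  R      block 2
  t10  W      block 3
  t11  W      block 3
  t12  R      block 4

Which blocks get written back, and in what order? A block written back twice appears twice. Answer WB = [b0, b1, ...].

WB = [5, 6, 8, 0]

  0 | W B5 → L2 miss [D]
  1 | W B6 → L0 miss [D]
  2 | R B2 → L2 miss wb→B5 [-]
  3 | W B8 → L2 miss [D]
  4 | R B6 → L0 hit [D]
  5 | W B6 → L0 hit [D]
  6 | W B0 → L0 miss wb→B6 [D]
  7 | R B0 → L0 hit [D]
  8 | R B2 → L2 miss wb→B8 [-]
  9 | R B2 → L2 hit [-]
  10 | W B3 → L0 miss wb→B0 [D]
  11 | W B3 → L0 hit [D]
  12 | R B4 → L1 miss [-]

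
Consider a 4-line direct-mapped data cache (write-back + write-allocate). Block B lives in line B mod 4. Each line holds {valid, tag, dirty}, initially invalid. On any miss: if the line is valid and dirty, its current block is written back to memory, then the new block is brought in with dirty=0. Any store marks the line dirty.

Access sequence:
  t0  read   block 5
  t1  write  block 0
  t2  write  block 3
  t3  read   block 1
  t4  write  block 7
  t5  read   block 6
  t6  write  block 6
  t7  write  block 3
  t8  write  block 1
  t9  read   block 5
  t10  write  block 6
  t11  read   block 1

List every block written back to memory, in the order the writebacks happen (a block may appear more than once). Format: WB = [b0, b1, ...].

WB = [3, 7, 1]

  0 | R B5 → L1 miss [-]
  1 | W B0 → L0 miss [D]
  2 | W B3 → L3 miss [D]
  3 | R B1 → L1 miss [-]
  4 | W B7 → L3 miss wb→B3 [D]
  5 | R B6 → L2 miss [-]
  6 | W B6 → L2 hit [D]
  7 | W B3 → L3 miss wb→B7 [D]
  8 | W B1 → L1 hit [D]
  9 | R B5 → L1 miss wb→B1 [-]
  10 | W B6 → L2 hit [D]
  11 | R B1 → L1 miss [-]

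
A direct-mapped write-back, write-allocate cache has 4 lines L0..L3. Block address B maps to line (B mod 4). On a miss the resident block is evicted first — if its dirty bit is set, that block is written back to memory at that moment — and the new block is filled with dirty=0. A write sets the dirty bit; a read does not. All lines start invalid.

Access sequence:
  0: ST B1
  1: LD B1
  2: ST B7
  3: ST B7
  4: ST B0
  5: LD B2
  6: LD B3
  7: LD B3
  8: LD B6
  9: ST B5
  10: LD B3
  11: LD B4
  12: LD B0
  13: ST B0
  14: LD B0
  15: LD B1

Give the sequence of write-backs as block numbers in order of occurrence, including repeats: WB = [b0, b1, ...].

0: W B1 → L1 miss [D]
1: R B1 → L1 hit [D]
2: W B7 → L3 miss [D]
3: W B7 → L3 hit [D]
4: W B0 → L0 miss [D]
5: R B2 → L2 miss [-]
6: R B3 → L3 miss wb→B7 [-]
7: R B3 → L3 hit [-]
8: R B6 → L2 miss [-]
9: W B5 → L1 miss wb→B1 [D]
10: R B3 → L3 hit [-]
11: R B4 → L0 miss wb→B0 [-]
12: R B0 → L0 miss [-]
13: W B0 → L0 hit [D]
14: R B0 → L0 hit [D]
15: R B1 → L1 miss wb→B5 [-]

WB = [7, 1, 0, 5]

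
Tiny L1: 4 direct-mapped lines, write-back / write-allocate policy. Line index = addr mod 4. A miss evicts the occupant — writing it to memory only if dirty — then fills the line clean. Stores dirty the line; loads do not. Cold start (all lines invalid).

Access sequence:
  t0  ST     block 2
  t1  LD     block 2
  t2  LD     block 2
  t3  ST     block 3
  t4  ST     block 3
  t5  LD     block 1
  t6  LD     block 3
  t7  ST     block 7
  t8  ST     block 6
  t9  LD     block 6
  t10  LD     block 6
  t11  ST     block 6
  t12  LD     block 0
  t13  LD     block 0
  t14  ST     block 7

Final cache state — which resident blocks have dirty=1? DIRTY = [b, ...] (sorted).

DIRTY = [6, 7]

0: W B2 -> L2 miss  d=D]
1: R B2 -> L2 hit  d=D]
2: R B2 -> L2 hit  d=D]
3: W B3 -> L3 miss  d=D]
4: W B3 -> L3 hit  d=D]
5: R B1 -> L1 miss  d=-]
6: R B3 -> L3 hit  d=D]
7: W B7 -> L3 miss wb->B3  d=D]
8: W B6 -> L2 miss wb->B2  d=D]
9: R B6 -> L2 hit  d=D]
10: R B6 -> L2 hit  d=D]
11: W B6 -> L2 hit  d=D]
12: R B0 -> L0 miss  d=-]
13: R B0 -> L0 hit  d=-]
14: W B7 -> L3 hit  d=D]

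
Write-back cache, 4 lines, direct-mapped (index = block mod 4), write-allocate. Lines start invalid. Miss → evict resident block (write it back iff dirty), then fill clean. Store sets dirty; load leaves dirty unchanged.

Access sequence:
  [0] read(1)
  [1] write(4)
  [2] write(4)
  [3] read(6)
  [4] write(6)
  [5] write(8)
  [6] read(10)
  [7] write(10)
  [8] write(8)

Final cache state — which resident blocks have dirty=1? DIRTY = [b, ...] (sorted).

  0 | R B1 → L1 miss [-]
  1 | W B4 → L0 miss [D]
  2 | W B4 → L0 hit [D]
  3 | R B6 → L2 miss [-]
  4 | W B6 → L2 hit [D]
  5 | W B8 → L0 miss wb→B4 [D]
  6 | R B10 → L2 miss wb→B6 [-]
  7 | W B10 → L2 hit [D]
  8 | W B8 → L0 hit [D]

DIRTY = [8, 10]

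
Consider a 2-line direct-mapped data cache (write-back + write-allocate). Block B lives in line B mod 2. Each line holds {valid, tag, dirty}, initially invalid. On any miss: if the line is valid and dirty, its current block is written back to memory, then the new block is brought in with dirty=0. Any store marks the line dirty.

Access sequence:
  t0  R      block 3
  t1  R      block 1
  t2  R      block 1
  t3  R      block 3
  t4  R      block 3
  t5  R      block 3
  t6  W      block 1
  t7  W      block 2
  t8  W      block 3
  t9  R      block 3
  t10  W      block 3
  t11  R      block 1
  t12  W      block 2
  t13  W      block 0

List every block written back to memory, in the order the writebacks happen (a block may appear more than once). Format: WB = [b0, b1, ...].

WB = [1, 3, 2]

  0 | R B3 → L1 miss [-]
  1 | R B1 → L1 miss [-]
  2 | R B1 → L1 hit [-]
  3 | R B3 → L1 miss [-]
  4 | R B3 → L1 hit [-]
  5 | R B3 → L1 hit [-]
  6 | W B1 → L1 miss [D]
  7 | W B2 → L0 miss [D]
  8 | W B3 → L1 miss wb→B1 [D]
  9 | R B3 → L1 hit [D]
  10 | W B3 → L1 hit [D]
  11 | R B1 → L1 miss wb→B3 [-]
  12 | W B2 → L0 hit [D]
  13 | W B0 → L0 miss wb→B2 [D]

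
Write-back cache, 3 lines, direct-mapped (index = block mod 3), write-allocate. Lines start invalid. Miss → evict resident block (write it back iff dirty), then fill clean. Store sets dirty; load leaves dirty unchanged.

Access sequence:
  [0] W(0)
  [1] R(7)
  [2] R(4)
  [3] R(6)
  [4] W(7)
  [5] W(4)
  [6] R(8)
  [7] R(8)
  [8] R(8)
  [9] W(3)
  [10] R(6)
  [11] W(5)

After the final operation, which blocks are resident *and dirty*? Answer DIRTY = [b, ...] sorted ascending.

DIRTY = [4, 5]

0: W B0 -> L0 miss  d=D]
1: R B7 -> L1 miss  d=-]
2: R B4 -> L1 miss  d=-]
3: R B6 -> L0 miss wb->B0  d=-]
4: W B7 -> L1 miss  d=D]
5: W B4 -> L1 miss wb->B7  d=D]
6: R B8 -> L2 miss  d=-]
7: R B8 -> L2 hit  d=-]
8: R B8 -> L2 hit  d=-]
9: W B3 -> L0 miss  d=D]
10: R B6 -> L0 miss wb->B3  d=-]
11: W B5 -> L2 miss  d=D]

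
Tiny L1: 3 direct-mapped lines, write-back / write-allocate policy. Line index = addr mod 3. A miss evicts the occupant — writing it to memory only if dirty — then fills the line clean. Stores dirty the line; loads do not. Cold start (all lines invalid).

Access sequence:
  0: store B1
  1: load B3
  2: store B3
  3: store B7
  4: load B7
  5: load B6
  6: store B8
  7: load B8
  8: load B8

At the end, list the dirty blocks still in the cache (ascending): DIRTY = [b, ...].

DIRTY = [7, 8]

  0 | W B1 → L1 miss [D]
  1 | R B3 → L0 miss [-]
  2 | W B3 → L0 hit [D]
  3 | W B7 → L1 miss wb→B1 [D]
  4 | R B7 → L1 hit [D]
  5 | R B6 → L0 miss wb→B3 [-]
  6 | W B8 → L2 miss [D]
  7 | R B8 → L2 hit [D]
  8 | R B8 → L2 hit [D]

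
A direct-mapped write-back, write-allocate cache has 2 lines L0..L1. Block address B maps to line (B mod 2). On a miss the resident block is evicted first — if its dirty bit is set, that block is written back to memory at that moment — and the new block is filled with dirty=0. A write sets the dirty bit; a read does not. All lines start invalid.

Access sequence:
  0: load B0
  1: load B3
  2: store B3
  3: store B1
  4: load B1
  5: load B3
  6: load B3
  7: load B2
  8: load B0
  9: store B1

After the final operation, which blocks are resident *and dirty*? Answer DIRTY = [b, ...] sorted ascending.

0: R B0 -> L0 miss  d=-]
1: R B3 -> L1 miss  d=-]
2: W B3 -> L1 hit  d=D]
3: W B1 -> L1 miss wb->B3  d=D]
4: R B1 -> L1 hit  d=D]
5: R B3 -> L1 miss wb->B1  d=-]
6: R B3 -> L1 hit  d=-]
7: R B2 -> L0 miss  d=-]
8: R B0 -> L0 miss  d=-]
9: W B1 -> L1 miss  d=D]

DIRTY = [1]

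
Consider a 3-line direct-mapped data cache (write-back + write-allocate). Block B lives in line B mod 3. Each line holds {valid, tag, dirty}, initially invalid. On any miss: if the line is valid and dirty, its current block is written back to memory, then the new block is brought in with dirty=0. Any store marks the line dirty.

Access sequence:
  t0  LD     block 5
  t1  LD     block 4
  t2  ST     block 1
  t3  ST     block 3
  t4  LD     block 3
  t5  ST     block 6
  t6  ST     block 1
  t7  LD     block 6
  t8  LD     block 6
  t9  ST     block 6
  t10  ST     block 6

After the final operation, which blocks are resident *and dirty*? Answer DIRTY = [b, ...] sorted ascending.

0: R B5 → L2 miss [-]
1: R B4 → L1 miss [-]
2: W B1 → L1 miss [D]
3: W B3 → L0 miss [D]
4: R B3 → L0 hit [D]
5: W B6 → L0 miss wb→B3 [D]
6: W B1 → L1 hit [D]
7: R B6 → L0 hit [D]
8: R B6 → L0 hit [D]
9: W B6 → L0 hit [D]
10: W B6 → L0 hit [D]

DIRTY = [1, 6]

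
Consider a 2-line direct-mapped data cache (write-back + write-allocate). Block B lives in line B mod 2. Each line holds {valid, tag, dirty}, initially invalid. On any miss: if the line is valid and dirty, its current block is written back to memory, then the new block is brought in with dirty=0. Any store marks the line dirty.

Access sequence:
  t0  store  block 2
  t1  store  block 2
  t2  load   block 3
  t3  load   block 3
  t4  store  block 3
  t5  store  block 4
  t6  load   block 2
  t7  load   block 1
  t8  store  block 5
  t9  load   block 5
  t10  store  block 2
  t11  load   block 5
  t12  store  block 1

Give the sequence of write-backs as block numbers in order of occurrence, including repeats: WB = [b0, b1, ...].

0: W B2 -> L0 miss  d=D]
1: W B2 -> L0 hit  d=D]
2: R B3 -> L1 miss  d=-]
3: R B3 -> L1 hit  d=-]
4: W B3 -> L1 hit  d=D]
5: W B4 -> L0 miss wb->B2  d=D]
6: R B2 -> L0 miss wb->B4  d=-]
7: R B1 -> L1 miss wb->B3  d=-]
8: W B5 -> L1 miss  d=D]
9: R B5 -> L1 hit  d=D]
10: W B2 -> L0 hit  d=D]
11: R B5 -> L1 hit  d=D]
12: W B1 -> L1 miss wb->B5  d=D]

WB = [2, 4, 3, 5]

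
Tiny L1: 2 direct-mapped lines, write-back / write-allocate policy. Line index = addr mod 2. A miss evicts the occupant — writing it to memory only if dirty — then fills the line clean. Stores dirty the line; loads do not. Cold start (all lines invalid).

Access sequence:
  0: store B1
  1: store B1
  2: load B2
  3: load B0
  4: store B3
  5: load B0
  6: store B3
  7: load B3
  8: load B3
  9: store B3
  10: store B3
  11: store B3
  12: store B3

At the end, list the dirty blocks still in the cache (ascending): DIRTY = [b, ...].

DIRTY = [3]

0: W B1 -> L1 miss  d=D]
1: W B1 -> L1 hit  d=D]
2: R B2 -> L0 miss  d=-]
3: R B0 -> L0 miss  d=-]
4: W B3 -> L1 miss wb->B1  d=D]
5: R B0 -> L0 hit  d=-]
6: W B3 -> L1 hit  d=D]
7: R B3 -> L1 hit  d=D]
8: R B3 -> L1 hit  d=D]
9: W B3 -> L1 hit  d=D]
10: W B3 -> L1 hit  d=D]
11: W B3 -> L1 hit  d=D]
12: W B3 -> L1 hit  d=D]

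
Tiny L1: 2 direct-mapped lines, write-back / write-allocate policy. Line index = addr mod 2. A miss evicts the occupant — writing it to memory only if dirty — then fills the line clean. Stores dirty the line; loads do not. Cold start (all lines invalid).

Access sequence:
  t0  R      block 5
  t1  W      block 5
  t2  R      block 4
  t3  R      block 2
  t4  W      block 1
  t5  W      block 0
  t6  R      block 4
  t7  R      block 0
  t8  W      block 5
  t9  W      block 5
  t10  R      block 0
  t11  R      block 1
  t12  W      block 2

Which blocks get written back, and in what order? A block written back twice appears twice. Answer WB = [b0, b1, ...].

0: R B5 → L1 miss [-]
1: W B5 → L1 hit [D]
2: R B4 → L0 miss [-]
3: R B2 → L0 miss [-]
4: W B1 → L1 miss wb→B5 [D]
5: W B0 → L0 miss [D]
6: R B4 → L0 miss wb→B0 [-]
7: R B0 → L0 miss [-]
8: W B5 → L1 miss wb→B1 [D]
9: W B5 → L1 hit [D]
10: R B0 → L0 hit [-]
11: R B1 → L1 miss wb→B5 [-]
12: W B2 → L0 miss [D]

WB = [5, 0, 1, 5]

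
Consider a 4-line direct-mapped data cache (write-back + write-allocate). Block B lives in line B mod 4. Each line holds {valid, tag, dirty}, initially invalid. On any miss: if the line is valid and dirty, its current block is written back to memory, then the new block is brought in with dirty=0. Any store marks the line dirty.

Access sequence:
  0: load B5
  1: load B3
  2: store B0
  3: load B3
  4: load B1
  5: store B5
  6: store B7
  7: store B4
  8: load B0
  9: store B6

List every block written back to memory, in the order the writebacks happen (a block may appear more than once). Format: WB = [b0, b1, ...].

WB = [0, 4]

  0 | R B5 → L1 miss [-]
  1 | R B3 → L3 miss [-]
  2 | W B0 → L0 miss [D]
  3 | R B3 → L3 hit [-]
  4 | R B1 → L1 miss [-]
  5 | W B5 → L1 miss [D]
  6 | W B7 → L3 miss [D]
  7 | W B4 → L0 miss wb→B0 [D]
  8 | R B0 → L0 miss wb→B4 [-]
  9 | W B6 → L2 miss [D]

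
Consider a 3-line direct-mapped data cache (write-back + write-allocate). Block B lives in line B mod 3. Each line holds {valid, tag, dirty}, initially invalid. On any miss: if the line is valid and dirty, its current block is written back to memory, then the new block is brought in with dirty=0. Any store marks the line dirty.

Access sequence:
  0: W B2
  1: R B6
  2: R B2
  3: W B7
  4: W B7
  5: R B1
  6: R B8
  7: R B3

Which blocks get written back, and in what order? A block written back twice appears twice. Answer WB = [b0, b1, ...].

0: W B2 → L2 miss [D]
1: R B6 → L0 miss [-]
2: R B2 → L2 hit [D]
3: W B7 → L1 miss [D]
4: W B7 → L1 hit [D]
5: R B1 → L1 miss wb→B7 [-]
6: R B8 → L2 miss wb→B2 [-]
7: R B3 → L0 miss [-]

WB = [7, 2]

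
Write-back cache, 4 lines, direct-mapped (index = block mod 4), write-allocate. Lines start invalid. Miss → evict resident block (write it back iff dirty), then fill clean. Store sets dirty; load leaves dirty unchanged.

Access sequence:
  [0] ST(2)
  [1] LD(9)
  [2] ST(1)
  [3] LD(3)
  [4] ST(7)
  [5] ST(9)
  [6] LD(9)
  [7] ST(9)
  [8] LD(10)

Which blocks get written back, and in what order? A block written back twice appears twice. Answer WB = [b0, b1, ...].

0: W B2 -> L2 miss  d=D]
1: R B9 -> L1 miss  d=-]
2: W B1 -> L1 miss  d=D]
3: R B3 -> L3 miss  d=-]
4: W B7 -> L3 miss  d=D]
5: W B9 -> L1 miss wb->B1  d=D]
6: R B9 -> L1 hit  d=D]
7: W B9 -> L1 hit  d=D]
8: R B10 -> L2 miss wb->B2  d=-]

WB = [1, 2]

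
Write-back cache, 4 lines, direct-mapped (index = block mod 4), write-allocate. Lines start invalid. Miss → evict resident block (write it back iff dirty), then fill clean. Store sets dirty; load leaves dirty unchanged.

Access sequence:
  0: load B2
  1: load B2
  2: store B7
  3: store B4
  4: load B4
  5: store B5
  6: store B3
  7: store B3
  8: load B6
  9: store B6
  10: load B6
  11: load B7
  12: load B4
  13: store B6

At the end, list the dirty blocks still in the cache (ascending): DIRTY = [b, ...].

DIRTY = [4, 5, 6]

  0 | R B2 → L2 miss [-]
  1 | R B2 → L2 hit [-]
  2 | W B7 → L3 miss [D]
  3 | W B4 → L0 miss [D]
  4 | R B4 → L0 hit [D]
  5 | W B5 → L1 miss [D]
  6 | W B3 → L3 miss wb→B7 [D]
  7 | W B3 → L3 hit [D]
  8 | R B6 → L2 miss [-]
  9 | W B6 → L2 hit [D]
  10 | R B6 → L2 hit [D]
  11 | R B7 → L3 miss wb→B3 [-]
  12 | R B4 → L0 hit [D]
  13 | W B6 → L2 hit [D]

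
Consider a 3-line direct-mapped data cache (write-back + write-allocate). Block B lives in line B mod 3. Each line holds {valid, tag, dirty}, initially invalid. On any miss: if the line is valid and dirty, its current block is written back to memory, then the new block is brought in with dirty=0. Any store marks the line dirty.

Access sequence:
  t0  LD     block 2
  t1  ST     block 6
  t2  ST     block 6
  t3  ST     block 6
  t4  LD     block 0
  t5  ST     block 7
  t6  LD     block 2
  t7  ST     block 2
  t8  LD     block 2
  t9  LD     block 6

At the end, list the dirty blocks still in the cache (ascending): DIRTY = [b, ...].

0: R B2 -> L2 miss  d=-]
1: W B6 -> L0 miss  d=D]
2: W B6 -> L0 hit  d=D]
3: W B6 -> L0 hit  d=D]
4: R B0 -> L0 miss wb->B6  d=-]
5: W B7 -> L1 miss  d=D]
6: R B2 -> L2 hit  d=-]
7: W B2 -> L2 hit  d=D]
8: R B2 -> L2 hit  d=D]
9: R B6 -> L0 miss  d=-]

DIRTY = [2, 7]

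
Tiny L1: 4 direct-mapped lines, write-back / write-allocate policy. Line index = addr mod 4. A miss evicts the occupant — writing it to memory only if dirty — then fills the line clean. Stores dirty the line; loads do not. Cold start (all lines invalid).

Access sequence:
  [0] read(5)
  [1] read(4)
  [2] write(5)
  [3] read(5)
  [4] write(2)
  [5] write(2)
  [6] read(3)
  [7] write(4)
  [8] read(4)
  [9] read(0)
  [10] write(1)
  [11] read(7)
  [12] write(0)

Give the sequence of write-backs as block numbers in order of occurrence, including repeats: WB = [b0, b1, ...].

0: R B5 → L1 miss [-]
1: R B4 → L0 miss [-]
2: W B5 → L1 hit [D]
3: R B5 → L1 hit [D]
4: W B2 → L2 miss [D]
5: W B2 → L2 hit [D]
6: R B3 → L3 miss [-]
7: W B4 → L0 hit [D]
8: R B4 → L0 hit [D]
9: R B0 → L0 miss wb→B4 [-]
10: W B1 → L1 miss wb→B5 [D]
11: R B7 → L3 miss [-]
12: W B0 → L0 hit [D]

WB = [4, 5]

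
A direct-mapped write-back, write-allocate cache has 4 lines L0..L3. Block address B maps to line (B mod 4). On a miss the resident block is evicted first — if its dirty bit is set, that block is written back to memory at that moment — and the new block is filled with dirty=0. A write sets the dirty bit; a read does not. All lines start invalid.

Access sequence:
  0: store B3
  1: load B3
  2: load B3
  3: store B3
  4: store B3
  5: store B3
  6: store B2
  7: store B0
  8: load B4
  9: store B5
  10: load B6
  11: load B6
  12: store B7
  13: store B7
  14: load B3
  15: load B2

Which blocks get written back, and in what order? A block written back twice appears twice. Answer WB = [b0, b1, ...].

0: W B3 -> L3 miss  d=D]
1: R B3 -> L3 hit  d=D]
2: R B3 -> L3 hit  d=D]
3: W B3 -> L3 hit  d=D]
4: W B3 -> L3 hit  d=D]
5: W B3 -> L3 hit  d=D]
6: W B2 -> L2 miss  d=D]
7: W B0 -> L0 miss  d=D]
8: R B4 -> L0 miss wb->B0  d=-]
9: W B5 -> L1 miss  d=D]
10: R B6 -> L2 miss wb->B2  d=-]
11: R B6 -> L2 hit  d=-]
12: W B7 -> L3 miss wb->B3  d=D]
13: W B7 -> L3 hit  d=D]
14: R B3 -> L3 miss wb->B7  d=-]
15: R B2 -> L2 miss  d=-]

WB = [0, 2, 3, 7]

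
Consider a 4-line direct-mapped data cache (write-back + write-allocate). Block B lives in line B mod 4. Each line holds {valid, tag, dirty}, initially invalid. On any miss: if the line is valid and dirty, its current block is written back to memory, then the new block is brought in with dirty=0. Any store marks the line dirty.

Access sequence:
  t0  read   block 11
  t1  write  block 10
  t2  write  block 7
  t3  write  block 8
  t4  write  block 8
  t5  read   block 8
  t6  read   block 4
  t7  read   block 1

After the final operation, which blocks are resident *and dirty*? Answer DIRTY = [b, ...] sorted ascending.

0: R B11 → L3 miss [-]
1: W B10 → L2 miss [D]
2: W B7 → L3 miss [D]
3: W B8 → L0 miss [D]
4: W B8 → L0 hit [D]
5: R B8 → L0 hit [D]
6: R B4 → L0 miss wb→B8 [-]
7: R B1 → L1 miss [-]

DIRTY = [7, 10]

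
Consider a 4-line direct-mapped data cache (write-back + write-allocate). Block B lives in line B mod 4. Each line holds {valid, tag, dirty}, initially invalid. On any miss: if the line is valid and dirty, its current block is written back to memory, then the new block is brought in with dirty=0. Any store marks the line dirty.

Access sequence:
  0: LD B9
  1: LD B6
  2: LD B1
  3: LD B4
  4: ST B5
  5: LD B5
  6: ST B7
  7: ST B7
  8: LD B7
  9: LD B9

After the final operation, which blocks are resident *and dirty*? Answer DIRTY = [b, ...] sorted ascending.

0: R B9 → L1 miss [-]
1: R B6 → L2 miss [-]
2: R B1 → L1 miss [-]
3: R B4 → L0 miss [-]
4: W B5 → L1 miss [D]
5: R B5 → L1 hit [D]
6: W B7 → L3 miss [D]
7: W B7 → L3 hit [D]
8: R B7 → L3 hit [D]
9: R B9 → L1 miss wb→B5 [-]

DIRTY = [7]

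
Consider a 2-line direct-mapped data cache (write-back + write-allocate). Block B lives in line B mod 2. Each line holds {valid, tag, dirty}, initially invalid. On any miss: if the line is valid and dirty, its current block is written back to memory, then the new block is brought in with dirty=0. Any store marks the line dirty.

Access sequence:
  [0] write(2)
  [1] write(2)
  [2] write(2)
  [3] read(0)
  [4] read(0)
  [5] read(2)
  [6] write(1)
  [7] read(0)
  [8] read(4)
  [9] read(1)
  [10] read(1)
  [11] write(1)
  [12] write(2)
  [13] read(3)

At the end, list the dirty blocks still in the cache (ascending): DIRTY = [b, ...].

0: W B2 → L0 miss [D]
1: W B2 → L0 hit [D]
2: W B2 → L0 hit [D]
3: R B0 → L0 miss wb→B2 [-]
4: R B0 → L0 hit [-]
5: R B2 → L0 miss [-]
6: W B1 → L1 miss [D]
7: R B0 → L0 miss [-]
8: R B4 → L0 miss [-]
9: R B1 → L1 hit [D]
10: R B1 → L1 hit [D]
11: W B1 → L1 hit [D]
12: W B2 → L0 miss [D]
13: R B3 → L1 miss wb→B1 [-]

DIRTY = [2]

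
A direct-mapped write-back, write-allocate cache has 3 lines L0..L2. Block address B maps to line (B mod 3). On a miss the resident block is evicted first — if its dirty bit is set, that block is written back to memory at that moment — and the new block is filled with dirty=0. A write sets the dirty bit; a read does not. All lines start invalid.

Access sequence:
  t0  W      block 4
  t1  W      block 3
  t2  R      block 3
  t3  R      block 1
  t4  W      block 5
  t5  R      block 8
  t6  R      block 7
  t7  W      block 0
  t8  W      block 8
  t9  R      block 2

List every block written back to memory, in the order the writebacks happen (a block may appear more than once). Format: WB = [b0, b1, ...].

0: W B4 → L1 miss [D]
1: W B3 → L0 miss [D]
2: R B3 → L0 hit [D]
3: R B1 → L1 miss wb→B4 [-]
4: W B5 → L2 miss [D]
5: R B8 → L2 miss wb→B5 [-]
6: R B7 → L1 miss [-]
7: W B0 → L0 miss wb→B3 [D]
8: W B8 → L2 hit [D]
9: R B2 → L2 miss wb→B8 [-]

WB = [4, 5, 3, 8]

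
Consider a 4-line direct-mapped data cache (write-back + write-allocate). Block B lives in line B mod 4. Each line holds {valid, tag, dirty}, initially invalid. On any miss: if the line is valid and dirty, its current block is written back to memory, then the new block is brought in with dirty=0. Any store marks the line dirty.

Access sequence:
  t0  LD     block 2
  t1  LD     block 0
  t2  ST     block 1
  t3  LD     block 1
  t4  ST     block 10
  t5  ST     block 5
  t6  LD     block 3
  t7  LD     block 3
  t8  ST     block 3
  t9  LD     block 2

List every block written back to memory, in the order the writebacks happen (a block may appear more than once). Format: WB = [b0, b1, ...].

  0 | R B2 → L2 miss [-]
  1 | R B0 → L0 miss [-]
  2 | W B1 → L1 miss [D]
  3 | R B1 → L1 hit [D]
  4 | W B10 → L2 miss [D]
  5 | W B5 → L1 miss wb→B1 [D]
  6 | R B3 → L3 miss [-]
  7 | R B3 → L3 hit [-]
  8 | W B3 → L3 hit [D]
  9 | R B2 → L2 miss wb→B10 [-]

WB = [1, 10]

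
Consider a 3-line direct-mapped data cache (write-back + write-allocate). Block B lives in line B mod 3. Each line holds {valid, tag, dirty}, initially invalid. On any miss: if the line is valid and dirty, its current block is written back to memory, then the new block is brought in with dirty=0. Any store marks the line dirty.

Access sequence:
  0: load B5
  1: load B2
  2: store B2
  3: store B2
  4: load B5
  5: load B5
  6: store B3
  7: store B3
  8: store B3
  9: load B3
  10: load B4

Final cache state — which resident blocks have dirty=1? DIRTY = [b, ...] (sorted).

0: R B5 -> L2 miss  d=-]
1: R B2 -> L2 miss  d=-]
2: W B2 -> L2 hit  d=D]
3: W B2 -> L2 hit  d=D]
4: R B5 -> L2 miss wb->B2  d=-]
5: R B5 -> L2 hit  d=-]
6: W B3 -> L0 miss  d=D]
7: W B3 -> L0 hit  d=D]
8: W B3 -> L0 hit  d=D]
9: R B3 -> L0 hit  d=D]
10: R B4 -> L1 miss  d=-]

DIRTY = [3]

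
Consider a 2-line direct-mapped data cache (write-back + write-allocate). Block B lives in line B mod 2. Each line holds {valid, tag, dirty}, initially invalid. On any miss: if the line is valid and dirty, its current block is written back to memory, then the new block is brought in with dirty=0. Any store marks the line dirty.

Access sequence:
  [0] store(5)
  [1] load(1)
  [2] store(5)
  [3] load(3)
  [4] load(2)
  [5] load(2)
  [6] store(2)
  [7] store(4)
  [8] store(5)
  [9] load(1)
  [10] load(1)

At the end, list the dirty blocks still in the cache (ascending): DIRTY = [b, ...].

DIRTY = [4]

0: W B5 -> L1 miss  d=D]
1: R B1 -> L1 miss wb->B5  d=-]
2: W B5 -> L1 miss  d=D]
3: R B3 -> L1 miss wb->B5  d=-]
4: R B2 -> L0 miss  d=-]
5: R B2 -> L0 hit  d=-]
6: W B2 -> L0 hit  d=D]
7: W B4 -> L0 miss wb->B2  d=D]
8: W B5 -> L1 miss  d=D]
9: R B1 -> L1 miss wb->B5  d=-]
10: R B1 -> L1 hit  d=-]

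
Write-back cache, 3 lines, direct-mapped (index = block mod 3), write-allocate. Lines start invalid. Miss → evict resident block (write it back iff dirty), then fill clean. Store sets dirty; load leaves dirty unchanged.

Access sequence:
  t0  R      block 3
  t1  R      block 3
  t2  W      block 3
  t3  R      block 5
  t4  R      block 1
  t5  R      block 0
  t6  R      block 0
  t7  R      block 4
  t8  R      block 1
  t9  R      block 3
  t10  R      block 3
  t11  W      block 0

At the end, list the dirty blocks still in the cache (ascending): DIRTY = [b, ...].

DIRTY = [0]

0: R B3 -> L0 miss  d=-]
1: R B3 -> L0 hit  d=-]
2: W B3 -> L0 hit  d=D]
3: R B5 -> L2 miss  d=-]
4: R B1 -> L1 miss  d=-]
5: R B0 -> L0 miss wb->B3  d=-]
6: R B0 -> L0 hit  d=-]
7: R B4 -> L1 miss  d=-]
8: R B1 -> L1 miss  d=-]
9: R B3 -> L0 miss  d=-]
10: R B3 -> L0 hit  d=-]
11: W B0 -> L0 miss  d=D]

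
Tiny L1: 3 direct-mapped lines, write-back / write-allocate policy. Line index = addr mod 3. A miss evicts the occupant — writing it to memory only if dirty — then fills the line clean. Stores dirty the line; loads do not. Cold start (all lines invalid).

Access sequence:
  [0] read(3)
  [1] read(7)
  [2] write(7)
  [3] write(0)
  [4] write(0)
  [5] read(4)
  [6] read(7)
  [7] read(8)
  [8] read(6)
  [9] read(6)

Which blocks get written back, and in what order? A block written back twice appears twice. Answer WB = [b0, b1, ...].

WB = [7, 0]

  0 | R B3 → L0 miss [-]
  1 | R B7 → L1 miss [-]
  2 | W B7 → L1 hit [D]
  3 | W B0 → L0 miss [D]
  4 | W B0 → L0 hit [D]
  5 | R B4 → L1 miss wb→B7 [-]
  6 | R B7 → L1 miss [-]
  7 | R B8 → L2 miss [-]
  8 | R B6 → L0 miss wb→B0 [-]
  9 | R B6 → L0 hit [-]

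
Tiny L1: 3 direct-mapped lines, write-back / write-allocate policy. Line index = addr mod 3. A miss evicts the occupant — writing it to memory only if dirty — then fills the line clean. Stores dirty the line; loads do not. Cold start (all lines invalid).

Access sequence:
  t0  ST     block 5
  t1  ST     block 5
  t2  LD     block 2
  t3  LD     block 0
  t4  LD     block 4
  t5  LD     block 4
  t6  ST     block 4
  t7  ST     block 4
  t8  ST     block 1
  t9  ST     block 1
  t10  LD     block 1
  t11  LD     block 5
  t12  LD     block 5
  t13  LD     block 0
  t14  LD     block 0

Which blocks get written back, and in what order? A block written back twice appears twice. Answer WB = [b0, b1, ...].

0: W B5 → L2 miss [D]
1: W B5 → L2 hit [D]
2: R B2 → L2 miss wb→B5 [-]
3: R B0 → L0 miss [-]
4: R B4 → L1 miss [-]
5: R B4 → L1 hit [-]
6: W B4 → L1 hit [D]
7: W B4 → L1 hit [D]
8: W B1 → L1 miss wb→B4 [D]
9: W B1 → L1 hit [D]
10: R B1 → L1 hit [D]
11: R B5 → L2 miss [-]
12: R B5 → L2 hit [-]
13: R B0 → L0 hit [-]
14: R B0 → L0 hit [-]

WB = [5, 4]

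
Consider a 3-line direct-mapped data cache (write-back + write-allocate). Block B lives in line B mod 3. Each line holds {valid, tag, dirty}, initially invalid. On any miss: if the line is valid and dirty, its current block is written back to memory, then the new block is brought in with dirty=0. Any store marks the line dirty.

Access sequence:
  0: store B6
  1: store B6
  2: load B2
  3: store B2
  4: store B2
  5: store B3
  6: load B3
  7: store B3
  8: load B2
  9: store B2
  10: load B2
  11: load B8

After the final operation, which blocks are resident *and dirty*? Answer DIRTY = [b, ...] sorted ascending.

DIRTY = [3]

0: W B6 → L0 miss [D]
1: W B6 → L0 hit [D]
2: R B2 → L2 miss [-]
3: W B2 → L2 hit [D]
4: W B2 → L2 hit [D]
5: W B3 → L0 miss wb→B6 [D]
6: R B3 → L0 hit [D]
7: W B3 → L0 hit [D]
8: R B2 → L2 hit [D]
9: W B2 → L2 hit [D]
10: R B2 → L2 hit [D]
11: R B8 → L2 miss wb→B2 [-]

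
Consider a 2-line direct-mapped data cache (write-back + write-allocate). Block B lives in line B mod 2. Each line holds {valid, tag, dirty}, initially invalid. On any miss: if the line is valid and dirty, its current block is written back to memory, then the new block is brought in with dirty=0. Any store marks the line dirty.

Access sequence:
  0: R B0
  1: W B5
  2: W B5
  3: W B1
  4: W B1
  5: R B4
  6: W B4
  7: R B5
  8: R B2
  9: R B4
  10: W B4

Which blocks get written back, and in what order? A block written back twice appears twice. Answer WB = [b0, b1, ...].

WB = [5, 1, 4]

0: R B0 -> L0 miss  d=-]
1: W B5 -> L1 miss  d=D]
2: W B5 -> L1 hit  d=D]
3: W B1 -> L1 miss wb->B5  d=D]
4: W B1 -> L1 hit  d=D]
5: R B4 -> L0 miss  d=-]
6: W B4 -> L0 hit  d=D]
7: R B5 -> L1 miss wb->B1  d=-]
8: R B2 -> L0 miss wb->B4  d=-]
9: R B4 -> L0 miss  d=-]
10: W B4 -> L0 hit  d=D]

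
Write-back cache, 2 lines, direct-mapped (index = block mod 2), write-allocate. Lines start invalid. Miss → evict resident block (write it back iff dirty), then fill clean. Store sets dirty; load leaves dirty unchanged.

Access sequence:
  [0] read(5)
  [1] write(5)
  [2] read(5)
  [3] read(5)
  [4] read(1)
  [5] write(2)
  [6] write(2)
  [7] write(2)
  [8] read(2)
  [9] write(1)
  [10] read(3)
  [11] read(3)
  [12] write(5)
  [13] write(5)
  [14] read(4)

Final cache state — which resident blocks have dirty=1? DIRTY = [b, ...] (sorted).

DIRTY = [5]

0: R B5 → L1 miss [-]
1: W B5 → L1 hit [D]
2: R B5 → L1 hit [D]
3: R B5 → L1 hit [D]
4: R B1 → L1 miss wb→B5 [-]
5: W B2 → L0 miss [D]
6: W B2 → L0 hit [D]
7: W B2 → L0 hit [D]
8: R B2 → L0 hit [D]
9: W B1 → L1 hit [D]
10: R B3 → L1 miss wb→B1 [-]
11: R B3 → L1 hit [-]
12: W B5 → L1 miss [D]
13: W B5 → L1 hit [D]
14: R B4 → L0 miss wb→B2 [-]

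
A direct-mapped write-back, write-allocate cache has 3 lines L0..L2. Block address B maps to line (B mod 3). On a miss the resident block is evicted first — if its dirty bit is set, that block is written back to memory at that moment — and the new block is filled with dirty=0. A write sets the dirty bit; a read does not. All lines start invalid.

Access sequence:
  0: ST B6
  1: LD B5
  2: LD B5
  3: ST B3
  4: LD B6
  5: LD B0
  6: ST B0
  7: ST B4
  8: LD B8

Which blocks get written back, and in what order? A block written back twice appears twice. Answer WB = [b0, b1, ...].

WB = [6, 3]

0: W B6 -> L0 miss  d=D]
1: R B5 -> L2 miss  d=-]
2: R B5 -> L2 hit  d=-]
3: W B3 -> L0 miss wb->B6  d=D]
4: R B6 -> L0 miss wb->B3  d=-]
5: R B0 -> L0 miss  d=-]
6: W B0 -> L0 hit  d=D]
7: W B4 -> L1 miss  d=D]
8: R B8 -> L2 miss  d=-]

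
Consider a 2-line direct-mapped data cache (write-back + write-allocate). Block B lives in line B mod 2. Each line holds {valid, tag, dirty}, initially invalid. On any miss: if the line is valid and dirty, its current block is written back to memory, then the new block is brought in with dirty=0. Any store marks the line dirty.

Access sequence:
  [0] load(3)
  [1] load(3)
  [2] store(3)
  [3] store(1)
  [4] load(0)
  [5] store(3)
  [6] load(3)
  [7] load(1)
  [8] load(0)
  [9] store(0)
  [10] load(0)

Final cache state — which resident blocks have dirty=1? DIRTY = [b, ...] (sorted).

0: R B3 → L1 miss [-]
1: R B3 → L1 hit [-]
2: W B3 → L1 hit [D]
3: W B1 → L1 miss wb→B3 [D]
4: R B0 → L0 miss [-]
5: W B3 → L1 miss wb→B1 [D]
6: R B3 → L1 hit [D]
7: R B1 → L1 miss wb→B3 [-]
8: R B0 → L0 hit [-]
9: W B0 → L0 hit [D]
10: R B0 → L0 hit [D]

DIRTY = [0]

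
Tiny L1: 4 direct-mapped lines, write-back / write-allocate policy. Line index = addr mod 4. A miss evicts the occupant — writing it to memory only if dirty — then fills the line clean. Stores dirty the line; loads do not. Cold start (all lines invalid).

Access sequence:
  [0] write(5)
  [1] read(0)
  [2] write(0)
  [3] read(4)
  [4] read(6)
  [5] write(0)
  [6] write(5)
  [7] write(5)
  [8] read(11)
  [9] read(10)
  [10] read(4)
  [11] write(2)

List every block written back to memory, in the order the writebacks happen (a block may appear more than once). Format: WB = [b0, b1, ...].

0: W B5 → L1 miss [D]
1: R B0 → L0 miss [-]
2: W B0 → L0 hit [D]
3: R B4 → L0 miss wb→B0 [-]
4: R B6 → L2 miss [-]
5: W B0 → L0 miss [D]
6: W B5 → L1 hit [D]
7: W B5 → L1 hit [D]
8: R B11 → L3 miss [-]
9: R B10 → L2 miss [-]
10: R B4 → L0 miss wb→B0 [-]
11: W B2 → L2 miss [D]

WB = [0, 0]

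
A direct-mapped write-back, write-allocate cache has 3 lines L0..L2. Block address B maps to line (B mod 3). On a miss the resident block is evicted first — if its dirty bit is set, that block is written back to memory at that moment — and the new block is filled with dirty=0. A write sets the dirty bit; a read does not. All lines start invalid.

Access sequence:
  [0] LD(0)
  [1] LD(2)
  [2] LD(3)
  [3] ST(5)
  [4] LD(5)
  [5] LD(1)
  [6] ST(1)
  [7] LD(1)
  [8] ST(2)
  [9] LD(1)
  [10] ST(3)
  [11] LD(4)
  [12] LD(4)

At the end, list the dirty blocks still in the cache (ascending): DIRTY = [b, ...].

0: R B0 -> L0 miss  d=-]
1: R B2 -> L2 miss  d=-]
2: R B3 -> L0 miss  d=-]
3: W B5 -> L2 miss  d=D]
4: R B5 -> L2 hit  d=D]
5: R B1 -> L1 miss  d=-]
6: W B1 -> L1 hit  d=D]
7: R B1 -> L1 hit  d=D]
8: W B2 -> L2 miss wb->B5  d=D]
9: R B1 -> L1 hit  d=D]
10: W B3 -> L0 hit  d=D]
11: R B4 -> L1 miss wb->B1  d=-]
12: R B4 -> L1 hit  d=-]

DIRTY = [2, 3]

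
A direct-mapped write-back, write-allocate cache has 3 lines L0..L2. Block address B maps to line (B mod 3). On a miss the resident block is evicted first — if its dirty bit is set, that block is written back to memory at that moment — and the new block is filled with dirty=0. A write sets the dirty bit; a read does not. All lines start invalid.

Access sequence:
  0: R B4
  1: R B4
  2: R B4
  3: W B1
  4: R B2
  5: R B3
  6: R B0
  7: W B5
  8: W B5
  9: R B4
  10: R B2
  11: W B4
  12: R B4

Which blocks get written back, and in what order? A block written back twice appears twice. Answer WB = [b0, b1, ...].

WB = [1, 5]

0: R B4 -> L1 miss  d=-]
1: R B4 -> L1 hit  d=-]
2: R B4 -> L1 hit  d=-]
3: W B1 -> L1 miss  d=D]
4: R B2 -> L2 miss  d=-]
5: R B3 -> L0 miss  d=-]
6: R B0 -> L0 miss  d=-]
7: W B5 -> L2 miss  d=D]
8: W B5 -> L2 hit  d=D]
9: R B4 -> L1 miss wb->B1  d=-]
10: R B2 -> L2 miss wb->B5  d=-]
11: W B4 -> L1 hit  d=D]
12: R B4 -> L1 hit  d=D]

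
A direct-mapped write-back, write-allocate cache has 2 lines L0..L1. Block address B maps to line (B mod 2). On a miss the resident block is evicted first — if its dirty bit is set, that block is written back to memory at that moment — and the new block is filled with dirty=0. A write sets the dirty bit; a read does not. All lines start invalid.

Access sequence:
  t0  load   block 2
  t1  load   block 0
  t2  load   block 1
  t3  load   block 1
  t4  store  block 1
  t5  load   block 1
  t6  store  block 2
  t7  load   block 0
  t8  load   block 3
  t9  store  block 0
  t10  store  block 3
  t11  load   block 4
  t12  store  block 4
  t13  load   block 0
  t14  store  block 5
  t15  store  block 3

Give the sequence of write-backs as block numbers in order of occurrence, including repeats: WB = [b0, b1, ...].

0: R B2 → L0 miss [-]
1: R B0 → L0 miss [-]
2: R B1 → L1 miss [-]
3: R B1 → L1 hit [-]
4: W B1 → L1 hit [D]
5: R B1 → L1 hit [D]
6: W B2 → L0 miss [D]
7: R B0 → L0 miss wb→B2 [-]
8: R B3 → L1 miss wb→B1 [-]
9: W B0 → L0 hit [D]
10: W B3 → L1 hit [D]
11: R B4 → L0 miss wb→B0 [-]
12: W B4 → L0 hit [D]
13: R B0 → L0 miss wb→B4 [-]
14: W B5 → L1 miss wb→B3 [D]
15: W B3 → L1 miss wb→B5 [D]

WB = [2, 1, 0, 4, 3, 5]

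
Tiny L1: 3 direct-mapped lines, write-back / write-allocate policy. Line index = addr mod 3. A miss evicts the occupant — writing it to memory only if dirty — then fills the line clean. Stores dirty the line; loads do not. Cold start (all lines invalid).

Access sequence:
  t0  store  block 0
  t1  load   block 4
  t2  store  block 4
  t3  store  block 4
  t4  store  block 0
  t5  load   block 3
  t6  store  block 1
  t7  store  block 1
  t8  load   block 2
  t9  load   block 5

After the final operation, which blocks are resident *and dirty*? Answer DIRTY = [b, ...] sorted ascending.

0: W B0 → L0 miss [D]
1: R B4 → L1 miss [-]
2: W B4 → L1 hit [D]
3: W B4 → L1 hit [D]
4: W B0 → L0 hit [D]
5: R B3 → L0 miss wb→B0 [-]
6: W B1 → L1 miss wb→B4 [D]
7: W B1 → L1 hit [D]
8: R B2 → L2 miss [-]
9: R B5 → L2 miss [-]

DIRTY = [1]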